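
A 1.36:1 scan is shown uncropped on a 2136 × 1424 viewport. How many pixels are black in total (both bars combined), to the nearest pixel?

283889 pixels

1.36:1 is narrower than 3:2, so it spans the full height.
The scan is 1424 × 1.360 ≈ 1936.6400 px wide.
Black = 2136 − 1936.6400 = 199.3600 px.
Bar area = 199.3600 × 1424 ≈ 283889 px.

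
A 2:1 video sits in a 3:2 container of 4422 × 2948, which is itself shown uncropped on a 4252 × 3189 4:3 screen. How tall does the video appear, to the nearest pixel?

Inside the 4422×2948 canvas the video is width-limited at 4422.00 × 2211.00.
Second fit — the 3:2 canvas into 4252×3189 spans the width: 4252.00 × 2834.67 (×0.9616 from 4422×2948).
So the video's height is 2211.00 × 0.9616 ≈ 2126.00.

2126 px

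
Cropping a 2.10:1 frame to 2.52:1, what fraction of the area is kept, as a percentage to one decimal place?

83.3%

The width stays; only height is cut (since 2.52:1 is wider than 2.10:1).
Fraction kept = (2.100)/(2.520) ≈ 83.33%.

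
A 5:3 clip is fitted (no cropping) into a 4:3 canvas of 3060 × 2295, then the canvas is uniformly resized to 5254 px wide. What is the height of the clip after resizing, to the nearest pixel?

3152 px

Fitted into 3060×2295, the clip spans the width; its height is 3060 × 3/5 ≈ 1836.00 px.
Scaling 3060 → 5254 is ×1.7170, so the height becomes 1836.00 × 1.7170 ≈ 3152.40 px.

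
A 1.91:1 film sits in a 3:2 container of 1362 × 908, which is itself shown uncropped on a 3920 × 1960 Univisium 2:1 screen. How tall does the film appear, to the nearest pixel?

Inside the 1362×908 canvas the film is width-limited at 1362.00 × 713.09.
3:2 in 3920×1960: fills the height, so the intermediate becomes 2940.00 × 1960.00 — a scale of ×2.1586.
So the film's height is 713.09 × 2.1586 ≈ 1539.27.

1539 px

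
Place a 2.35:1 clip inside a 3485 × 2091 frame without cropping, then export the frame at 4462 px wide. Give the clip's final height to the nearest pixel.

1899 px

Fitted into 3485×2091, the clip spans the width; its height is 3485 / 2.350 ≈ 1482.98 px.
Scaling 3485 → 4462 is ×1.2803, so the height becomes 1482.98 × 1.2803 ≈ 1898.72 px.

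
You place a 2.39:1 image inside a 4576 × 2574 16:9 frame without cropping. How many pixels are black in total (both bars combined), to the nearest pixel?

3017211 pixels

2.39:1 is wider than 16:9, so it spans the full width.
That makes the image 1914.6444 px tall (4576 / 2.390).
Black = 2574 − 1914.6444 = 659.3556 px.
Bar area = 659.3556 × 4576 ≈ 3017211 px.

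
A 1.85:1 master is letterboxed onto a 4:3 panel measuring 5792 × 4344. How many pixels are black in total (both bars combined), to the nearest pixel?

7026792 pixels

Since 1.850 > 1.333, the master is width-limited.
Content height = 5792 / 1.850 ≈ 3130.8108 px.
Leftover height: 4344 − 3130.8108 = 1213.1892 px.
Across the 5792-px span: 1213.1892 × 5792 ≈ 7026792 px.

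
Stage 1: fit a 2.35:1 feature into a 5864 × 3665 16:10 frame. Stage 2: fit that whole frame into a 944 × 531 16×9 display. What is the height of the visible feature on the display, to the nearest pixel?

2.35:1 in 5864×3665: fills the width, so the feature is 5864.00 × 2495.32.
16:10 in 944×531: fills the height, so the intermediate becomes 849.60 × 531.00 — a scale of ×0.1449.
Applying the same ×0.1449: 2495.32 → 361.53.

362 px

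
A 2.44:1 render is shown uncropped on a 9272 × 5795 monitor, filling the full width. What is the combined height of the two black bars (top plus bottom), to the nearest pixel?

That makes the image 3800.00 px tall (9272 / 2.440).
Leftover height: 5795 − 3800.00 = 1995.00 px.

1995 px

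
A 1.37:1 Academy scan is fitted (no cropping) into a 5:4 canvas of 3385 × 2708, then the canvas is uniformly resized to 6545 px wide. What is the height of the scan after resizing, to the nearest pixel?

At 3385×2708 the scan is width-limited, so height = 3385 / 1.370 ≈ 2470.80 px.
Scaling 3385 → 6545 is ×1.9335, so the height becomes 2470.80 × 1.9335 ≈ 4777.37 px.

4777 px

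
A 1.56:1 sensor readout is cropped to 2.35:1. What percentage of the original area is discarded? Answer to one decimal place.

Going from 1.56:1 to 2.35:1 means cutting height while keeping width.
Fraction kept = (1.560)/(2.350) ≈ 66.38%, so 33.62% is lost.

33.6%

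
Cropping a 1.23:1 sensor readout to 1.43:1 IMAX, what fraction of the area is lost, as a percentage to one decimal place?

14.0%

Going from 1.23:1 to 1.43:1 IMAX means cutting height while keeping width.
Fraction kept = (1.230)/(1.430) ≈ 86.01%, so 13.99% is lost.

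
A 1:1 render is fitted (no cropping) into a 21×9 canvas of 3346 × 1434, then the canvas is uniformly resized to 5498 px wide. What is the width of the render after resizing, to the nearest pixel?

In the 3346×1434 frame the render fills the height: width = 1434 × 1/1 ≈ 1434.00 px.
Scaling 3346 → 5498 is ×1.6432, so the width becomes 1434.00 × 1.6432 ≈ 2356.29 px.

2356 px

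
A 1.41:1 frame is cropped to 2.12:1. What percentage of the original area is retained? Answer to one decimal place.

The width stays; only height is cut (since 2.12:1 is wider than 1.41:1).
Area ratio = (1.410)/(2.120) = 66.51% retained.

66.5%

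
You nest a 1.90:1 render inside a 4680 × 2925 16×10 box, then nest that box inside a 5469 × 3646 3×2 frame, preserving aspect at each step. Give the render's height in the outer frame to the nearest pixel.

Inside the 4680×2925 canvas the render is width-limited at 4680.00 × 2463.16.
Second fit — the 16×10 canvas into 5469×3646 spans the width: 5469.00 × 3418.12 (×1.1686 from 4680×2925).
So the render's height is 2463.16 × 1.1686 ≈ 2878.42.

2878 px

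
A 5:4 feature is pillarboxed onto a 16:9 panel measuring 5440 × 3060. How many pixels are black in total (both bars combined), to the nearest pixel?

4941900 pixels

5:4 is narrower than 16:9, so it spans the full height.
The feature is 3060 × 5/4 ≈ 3825.0000 px wide.
Black = 5440 − 3825.0000 = 1615.0000 px.
Across the 3060-px span: 1615.0000 × 3060 ≈ 4941900 px.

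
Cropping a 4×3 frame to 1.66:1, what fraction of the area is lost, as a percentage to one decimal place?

1.66:1 is wider than 4×3, so the crop keeps the full width and trims the height.
(1.333)/(1.660) ≈ 0.803 of the area survives, leaving 19.68% discarded.

19.7%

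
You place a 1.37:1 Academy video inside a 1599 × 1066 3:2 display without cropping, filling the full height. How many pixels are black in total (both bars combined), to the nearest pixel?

The video is 1066 × 1.370 ≈ 1460.4200 px wide.
Leftover width: 1599 − 1460.4200 = 138.5800 px.
Bar area = 138.5800 × 1066 ≈ 147726 px.

147726 pixels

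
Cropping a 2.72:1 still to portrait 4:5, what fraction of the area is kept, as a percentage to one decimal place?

29.4%

Going from 2.72:1 to portrait 4:5 means cutting width while keeping height.
Area ratio = (0.800)/(2.720) = 29.41% retained.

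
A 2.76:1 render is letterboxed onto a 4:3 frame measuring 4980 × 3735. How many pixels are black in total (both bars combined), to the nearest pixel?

9614648 pixels

Since 2.760 > 1.333, the render is width-limited.
Content height = 4980 / 2.760 ≈ 1804.3478 px.
Leftover height: 3735 − 1804.3478 = 1930.6522 px.
That's 1930.6522 × 4980 ≈ 9614648 black pixels.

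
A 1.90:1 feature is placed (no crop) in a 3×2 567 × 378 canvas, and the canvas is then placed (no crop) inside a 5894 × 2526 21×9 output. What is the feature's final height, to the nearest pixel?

1994 px

First fit — 1.90:1 into 567×378 spans the width: 567.00 × 298.42.
3×2 in 5894×2526: fills the height, so the intermediate becomes 3789.00 × 2526.00 — a scale of ×6.6825.
Applying the same ×6.6825: 298.42 → 1994.21.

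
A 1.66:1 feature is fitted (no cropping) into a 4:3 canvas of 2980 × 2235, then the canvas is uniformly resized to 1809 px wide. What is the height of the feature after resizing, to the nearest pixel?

Fitted into 2980×2235, the feature spans the width; its height is 2980 / 1.660 ≈ 1795.18 px.
The frame scales by 1809/2980 = 0.6070; 1795.18 × 0.6070 ≈ 1089.76 px.

1090 px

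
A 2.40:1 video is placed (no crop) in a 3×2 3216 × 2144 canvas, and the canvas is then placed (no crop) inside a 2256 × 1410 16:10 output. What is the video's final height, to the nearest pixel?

881 px

First fit — 2.40:1 into 3216×2144 spans the width: 3216.00 × 1340.00.
3×2 in 2256×1410: fills the height, so the intermediate becomes 2115.00 × 1410.00 — a scale of ×0.6576.
Applying the same ×0.6576: 1340.00 → 881.25.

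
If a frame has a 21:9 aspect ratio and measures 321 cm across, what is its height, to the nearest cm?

138 cm

321 / 21 × 9 = 137.57.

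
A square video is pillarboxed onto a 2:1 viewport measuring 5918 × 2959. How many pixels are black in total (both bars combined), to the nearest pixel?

8755681 pixels

square is narrower than 2:1, so it spans the full height.
Content width = 2959 × 1/1 ≈ 2959.0000 px.
Black = 5918 − 2959.0000 = 2959.0000 px.
Bar area = 2959.0000 × 2959 ≈ 8755681 px.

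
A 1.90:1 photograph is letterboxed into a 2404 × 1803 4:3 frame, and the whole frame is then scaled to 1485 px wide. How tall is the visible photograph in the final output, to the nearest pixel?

782 px

In the 2404×1803 frame the photograph fills the width: height = 2404 / 1.900 ≈ 1265.26 px.
Scaling 2404 → 1485 is ×0.6177, so the height becomes 1265.26 × 0.6177 ≈ 781.58 px.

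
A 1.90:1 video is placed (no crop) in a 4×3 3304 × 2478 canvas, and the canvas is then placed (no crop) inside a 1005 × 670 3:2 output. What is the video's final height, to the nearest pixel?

470 px

Inside the 3304×2478 canvas the video is width-limited at 3304.00 × 1738.95.
Second fit — the 4×3 canvas into 1005×670 spans the height: 893.33 × 670.00 (×0.2704 from 3304×2478).
The video scales with it: height 1738.95 × 0.2704 ≈ 470.18.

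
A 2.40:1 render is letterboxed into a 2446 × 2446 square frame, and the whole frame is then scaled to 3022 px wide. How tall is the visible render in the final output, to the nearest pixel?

In the 2446×2446 frame the render fills the width: height = 2446 / 2.400 ≈ 1019.17 px.
Resizing to 3022 px wide multiplies everything by 1.2355: 1019.17 → 1259.17 px.

1259 px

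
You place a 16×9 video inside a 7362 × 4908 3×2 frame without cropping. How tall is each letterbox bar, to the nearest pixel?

383 px

16×9 (1.778) > 3×2 (1.500), so the video fills the width.
Content height = 7362 × 9/16 ≈ 4141.12 px.
Black = 4908 − 4141.12 = 766.88 px, or 383.44 per bar.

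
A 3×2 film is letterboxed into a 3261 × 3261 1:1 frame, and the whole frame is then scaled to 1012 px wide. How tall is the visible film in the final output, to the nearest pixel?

In the 3261×3261 frame the film fills the width: height = 3261 × 2/3 ≈ 2174.00 px.
The frame scales by 1012/3261 = 0.3103; 2174.00 × 0.3103 ≈ 674.67 px.

675 px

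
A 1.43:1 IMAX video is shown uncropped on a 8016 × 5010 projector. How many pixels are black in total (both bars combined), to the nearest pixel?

1.43:1 IMAX (1.430) < 16×10 (1.600), so the video fills the height.
That makes the image 7164.3000 px wide (5010 × 1.430).
Leftover width: 8016 − 7164.3000 = 851.7000 px.
Across the 5010-px span: 851.7000 × 5010 ≈ 4267017 px.

4267017 pixels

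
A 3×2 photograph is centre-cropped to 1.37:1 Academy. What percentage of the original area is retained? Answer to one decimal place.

The height stays; only width is cut (since 1.37:1 Academy is narrower than 3×2).
(1.370)/(1.500) ≈ 0.913 of the area survives.

91.3%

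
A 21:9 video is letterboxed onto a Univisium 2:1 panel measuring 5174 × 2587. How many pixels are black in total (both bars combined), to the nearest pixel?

21:9 (2.333) > Univisium 2:1 (2.000), so the video fills the width.
That makes the image 2217.4286 px tall (5174 × 9/21).
Leftover height: 2587 − 2217.4286 = 369.5714 px.
Bar area = 369.5714 × 5174 ≈ 1912163 px.

1912163 pixels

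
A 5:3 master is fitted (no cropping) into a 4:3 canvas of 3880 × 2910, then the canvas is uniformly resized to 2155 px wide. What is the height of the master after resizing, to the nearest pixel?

In the 3880×2910 frame the master fills the width: height = 3880 × 3/5 ≈ 2328.00 px.
Scaling 3880 → 2155 is ×0.5554, so the height becomes 2328.00 × 0.5554 ≈ 1293.00 px.

1293 px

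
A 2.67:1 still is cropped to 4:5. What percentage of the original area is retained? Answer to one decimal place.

30.0%

Going from 2.67:1 to 4:5 means cutting width while keeping height.
Area ratio = (0.800)/(2.670) = 29.96% retained.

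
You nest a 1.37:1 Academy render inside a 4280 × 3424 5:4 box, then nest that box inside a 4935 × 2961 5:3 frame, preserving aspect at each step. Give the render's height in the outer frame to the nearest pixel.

2702 px

Inside the 4280×3424 canvas the render is width-limited at 4280.00 × 3124.09.
The 5:4 canvas is height-limited in 4935×2961, giving 3701.25 × 2961.00; scale factor 0.8648.
Applying the same ×0.8648: 3124.09 → 2701.64.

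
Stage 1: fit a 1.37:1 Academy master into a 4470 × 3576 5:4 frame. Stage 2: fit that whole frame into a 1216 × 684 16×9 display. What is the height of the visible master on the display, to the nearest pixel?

Inside the 4470×3576 canvas the master is width-limited at 4470.00 × 3262.77.
The 5:4 canvas is height-limited in 1216×684, giving 855.00 × 684.00; scale factor 0.1913.
The master scales with it: height 3262.77 × 0.1913 ≈ 624.09.

624 px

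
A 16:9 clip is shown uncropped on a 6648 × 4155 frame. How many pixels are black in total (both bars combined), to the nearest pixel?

2762244 pixels

Since 1.778 > 1.600, the clip is width-limited.
The clip is 6648 × 9/16 ≈ 3739.5000 px tall.
Black = 4155 − 3739.5000 = 415.5000 px.
Bar area = 415.5000 × 6648 ≈ 2762244 px.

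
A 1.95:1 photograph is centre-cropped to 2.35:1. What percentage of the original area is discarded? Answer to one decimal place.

17.0%

2.35:1 is wider than 1.95:1, so the crop keeps the full width and trims the height.
(1.950)/(2.350) ≈ 0.830 of the area survives, leaving 17.02% discarded.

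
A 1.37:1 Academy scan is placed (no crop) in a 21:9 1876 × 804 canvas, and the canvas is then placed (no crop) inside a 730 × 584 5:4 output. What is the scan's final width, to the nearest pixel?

429 px

1.37:1 Academy in 1876×804: fills the height, so the scan is 1101.48 × 804.00.
21:9 in 730×584: fills the width, so the intermediate becomes 730.00 × 312.86 — a scale of ×0.3891.
So the scan's width is 1101.48 × 0.3891 ≈ 428.61.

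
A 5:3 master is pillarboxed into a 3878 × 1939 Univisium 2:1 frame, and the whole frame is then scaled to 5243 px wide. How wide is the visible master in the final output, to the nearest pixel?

In the 3878×1939 frame the master fills the height: width = 1939 × 5/3 ≈ 3231.67 px.
Scaling 3878 → 5243 is ×1.3520, so the width becomes 3231.67 × 1.3520 ≈ 4369.17 px.

4369 px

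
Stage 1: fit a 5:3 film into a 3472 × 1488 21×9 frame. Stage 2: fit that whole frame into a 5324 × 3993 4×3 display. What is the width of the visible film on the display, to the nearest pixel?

5:3 in 3472×1488: fills the height, so the film is 2480.00 × 1488.00.
Second fit — the 21×9 canvas into 5324×3993 spans the width: 5324.00 × 2281.71 (×1.5334 from 3472×1488).
So the film's width is 2480.00 × 1.5334 ≈ 3802.86.

3803 px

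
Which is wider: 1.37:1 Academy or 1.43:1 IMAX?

1.37 and 1.43; 1.43 > 1.37.

1.43:1 IMAX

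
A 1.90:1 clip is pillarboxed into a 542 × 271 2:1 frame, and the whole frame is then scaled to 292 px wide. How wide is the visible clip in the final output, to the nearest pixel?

At 542×271 the clip is height-limited, so width = 271 × 1.900 ≈ 514.90 px.
Resizing to 292 px wide multiplies everything by 0.5387: 514.90 → 277.40 px.

277 px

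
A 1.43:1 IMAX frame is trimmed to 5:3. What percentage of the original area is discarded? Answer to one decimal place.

14.2%

The width stays; only height is cut (since 5:3 is wider than 1.43:1 IMAX).
Fraction kept = (1.430)/(1.667) ≈ 85.80%, so 14.20% is lost.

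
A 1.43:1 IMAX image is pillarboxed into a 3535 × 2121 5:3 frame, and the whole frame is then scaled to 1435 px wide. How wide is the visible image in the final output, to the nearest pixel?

At 3535×2121 the image is height-limited, so width = 2121 × 1.430 ≈ 3033.03 px.
Scaling 3535 → 1435 is ×0.4059, so the width becomes 3033.03 × 0.4059 ≈ 1231.23 px.

1231 px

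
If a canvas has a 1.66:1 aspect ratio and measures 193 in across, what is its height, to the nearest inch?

116 in

Height = 193 / 1.660 = 116.27.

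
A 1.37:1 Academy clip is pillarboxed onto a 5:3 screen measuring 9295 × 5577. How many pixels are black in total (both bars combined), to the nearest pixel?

1.37:1 Academy is narrower than 5:3, so it spans the full height.
The clip is 5577 × 1.370 ≈ 7640.4900 px wide.
Leftover width: 9295 − 7640.4900 = 1654.5100 px.
That's 1654.5100 × 5577 ≈ 9227202 black pixels.

9227202 pixels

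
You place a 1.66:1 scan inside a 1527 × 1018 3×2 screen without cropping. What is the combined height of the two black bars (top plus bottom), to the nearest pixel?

1.66:1 (1.660) > 3×2 (1.500), so the scan fills the width.
That makes the image 919.88 px tall (1527 / 1.660).
Black = 1018 − 919.88 = 98.12 px.

98 px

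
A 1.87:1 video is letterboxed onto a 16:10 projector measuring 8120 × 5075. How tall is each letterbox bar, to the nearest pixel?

Since 1.870 > 1.600, the video is width-limited.
The video is 8120 / 1.870 ≈ 4342.25 px tall.
5075 − 4342.25 = 732.75 px of bars (366.38 each).

366 px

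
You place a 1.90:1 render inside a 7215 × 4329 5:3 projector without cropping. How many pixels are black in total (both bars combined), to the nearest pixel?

1.90:1 is wider than 5:3, so it spans the full width.
Content height = 7215 / 1.900 ≈ 3797.3684 px.
4329 − 3797.3684 = 531.6316 px of bars.
Across the 7215-px span: 531.6316 × 7215 ≈ 3835722 px.

3835722 pixels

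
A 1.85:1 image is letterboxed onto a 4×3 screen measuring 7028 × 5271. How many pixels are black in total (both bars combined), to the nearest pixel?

10345786 pixels

Since 1.850 > 1.333, the image is width-limited.
Content height = 7028 / 1.850 ≈ 3798.9189 px.
5271 − 3798.9189 = 1472.0811 px of bars.
That's 1472.0811 × 7028 ≈ 10345786 black pixels.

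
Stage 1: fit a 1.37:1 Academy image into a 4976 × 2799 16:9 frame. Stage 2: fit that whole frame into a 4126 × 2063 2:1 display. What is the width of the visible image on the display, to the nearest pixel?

1.37:1 Academy in 4976×2799: fills the height, so the image is 3834.63 × 2799.00.
The 16:9 canvas is height-limited in 4126×2063, giving 3667.56 × 2063.00; scale factor 0.7370.
The image scales with it: width 3834.63 × 0.7370 ≈ 2826.31.

2826 px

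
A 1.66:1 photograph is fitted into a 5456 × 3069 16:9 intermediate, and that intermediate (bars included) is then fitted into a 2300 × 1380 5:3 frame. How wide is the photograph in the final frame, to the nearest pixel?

1.66:1 in 5456×3069: fills the height, so the photograph is 5094.54 × 3069.00.
16:9 in 2300×1380: fills the width, so the intermediate becomes 2300.00 × 1293.75 — a scale of ×0.4216.
The photograph scales with it: width 5094.54 × 0.4216 ≈ 2147.62.

2148 px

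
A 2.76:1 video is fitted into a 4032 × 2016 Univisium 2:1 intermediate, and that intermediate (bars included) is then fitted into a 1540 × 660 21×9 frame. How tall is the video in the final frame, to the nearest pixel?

478 px

First fit — 2.76:1 into 4032×2016 spans the width: 4032.00 × 1460.87.
Univisium 2:1 in 1540×660: fills the height, so the intermediate becomes 1320.00 × 660.00 — a scale of ×0.3274.
The video scales with it: height 1460.87 × 0.3274 ≈ 478.26.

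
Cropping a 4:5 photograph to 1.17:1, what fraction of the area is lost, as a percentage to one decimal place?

31.6%

1.17:1 is wider than 4:5, so the crop keeps the full width and trims the height.
Area ratio = (0.800)/(1.170) = 68.38%; the remaining 31.62% is cropped out.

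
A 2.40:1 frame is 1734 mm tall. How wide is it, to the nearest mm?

At 2.40:1, 1734 × 2.400 ≈ 4161.60.

4162 mm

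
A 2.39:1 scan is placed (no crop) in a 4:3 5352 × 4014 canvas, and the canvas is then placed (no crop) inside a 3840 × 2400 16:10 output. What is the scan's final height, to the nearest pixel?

1339 px

First fit — 2.39:1 into 5352×4014 spans the width: 5352.00 × 2239.33.
Second fit — the 4:3 canvas into 3840×2400 spans the height: 3200.00 × 2400.00 (×0.5979 from 5352×4014).
Applying the same ×0.5979: 2239.33 → 1338.91.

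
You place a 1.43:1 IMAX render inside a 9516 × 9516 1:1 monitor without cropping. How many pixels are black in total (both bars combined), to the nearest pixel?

27229601 pixels

1.43:1 IMAX (1.430) > 1:1 (1.000), so the render fills the width.
That makes the image 6654.5455 px tall (9516 / 1.430).
Leftover height: 9516 − 6654.5455 = 2861.4545 px.
Bar area = 2861.4545 × 9516 ≈ 27229601 px.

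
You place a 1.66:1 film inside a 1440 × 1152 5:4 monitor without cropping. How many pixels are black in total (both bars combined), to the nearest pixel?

409723 pixels

1.66:1 (1.660) > 5:4 (1.250), so the film fills the width.
Content height = 1440 / 1.660 ≈ 867.4699 px.
1152 − 867.4699 = 284.5301 px of bars.
Across the 1440-px span: 284.5301 × 1440 ≈ 409723 px.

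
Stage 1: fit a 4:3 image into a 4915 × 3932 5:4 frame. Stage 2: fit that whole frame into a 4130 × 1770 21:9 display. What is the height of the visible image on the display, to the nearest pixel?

First fit — 4:3 into 4915×3932 spans the width: 4915.00 × 3686.25.
5:4 in 4130×1770: fills the height, so the intermediate becomes 2212.50 × 1770.00 — a scale of ×0.4502.
The image scales with it: height 3686.25 × 0.4502 ≈ 1659.38.

1659 px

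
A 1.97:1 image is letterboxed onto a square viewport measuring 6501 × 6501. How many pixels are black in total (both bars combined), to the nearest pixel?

20809701 pixels

Since 1.970 > 1.000, the image is width-limited.
That makes the image 3300.0000 px tall (6501 / 1.970).
Leftover height: 6501 − 3300.0000 = 3201.0000 px.
Across the 6501-px span: 3201.0000 × 6501 ≈ 20809701 px.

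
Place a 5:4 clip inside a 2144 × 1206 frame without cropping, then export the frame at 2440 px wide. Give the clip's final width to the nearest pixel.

In the 2144×1206 frame the clip fills the height: width = 1206 × 5/4 ≈ 1507.50 px.
The frame scales by 2440/2144 = 1.1381; 1507.50 × 1.1381 ≈ 1715.62 px.

1716 px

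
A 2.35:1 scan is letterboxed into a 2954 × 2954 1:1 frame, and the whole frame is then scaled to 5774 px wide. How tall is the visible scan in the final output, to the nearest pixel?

2457 px

At 2954×2954 the scan is width-limited, so height = 2954 / 2.350 ≈ 1257.02 px.
Resizing to 5774 px wide multiplies everything by 1.9546: 1257.02 → 2457.02 px.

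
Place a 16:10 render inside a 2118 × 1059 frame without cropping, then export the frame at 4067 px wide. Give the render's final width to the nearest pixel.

Fitted into 2118×1059, the render spans the height; its width is 1059 × 16/10 ≈ 1694.40 px.
The frame scales by 4067/2118 = 1.9202; 1694.40 × 1.9202 ≈ 3253.60 px.

3254 px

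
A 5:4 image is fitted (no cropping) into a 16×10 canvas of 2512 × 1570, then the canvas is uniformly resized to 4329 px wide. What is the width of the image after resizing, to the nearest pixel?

In the 2512×1570 frame the image fills the height: width = 1570 × 5/4 ≈ 1962.50 px.
Resizing to 4329 px wide multiplies everything by 1.7233: 1962.50 → 3382.03 px.

3382 px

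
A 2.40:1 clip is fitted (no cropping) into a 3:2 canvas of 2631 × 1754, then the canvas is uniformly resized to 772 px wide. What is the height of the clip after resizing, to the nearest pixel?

In the 2631×1754 frame the clip fills the width: height = 2631 / 2.400 ≈ 1096.25 px.
The frame scales by 772/2631 = 0.2934; 1096.25 × 0.2934 ≈ 321.67 px.

322 px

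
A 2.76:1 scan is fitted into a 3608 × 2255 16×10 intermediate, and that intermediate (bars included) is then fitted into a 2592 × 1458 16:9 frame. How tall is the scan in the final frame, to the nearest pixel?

2.76:1 in 3608×2255: fills the width, so the scan is 3608.00 × 1307.25.
Second fit — the 16×10 canvas into 2592×1458 spans the height: 2332.80 × 1458.00 (×0.6466 from 3608×2255).
The scan scales with it: height 1307.25 × 0.6466 ≈ 845.22.

845 px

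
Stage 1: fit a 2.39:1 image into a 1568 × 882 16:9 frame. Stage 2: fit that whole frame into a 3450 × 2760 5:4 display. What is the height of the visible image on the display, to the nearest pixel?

First fit — 2.39:1 into 1568×882 spans the width: 1568.00 × 656.07.
16:9 in 3450×2760: fills the width, so the intermediate becomes 3450.00 × 1940.62 — a scale of ×2.2003.
The image scales with it: height 656.07 × 2.2003 ≈ 1443.51.

1444 px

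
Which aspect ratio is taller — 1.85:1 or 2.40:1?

1.85 and 2.4; 2.4 > 1.85. The smaller width-to-height ratio is the taller frame.

1.85:1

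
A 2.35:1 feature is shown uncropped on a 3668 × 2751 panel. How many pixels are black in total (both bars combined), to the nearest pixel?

2.35:1 is wider than 4:3, so it spans the full width.
That makes the image 1560.8511 px tall (3668 / 2.350).
Leftover height: 2751 − 1560.8511 = 1190.1489 px.
Bar area = 1190.1489 × 3668 ≈ 4365466 px.

4365466 pixels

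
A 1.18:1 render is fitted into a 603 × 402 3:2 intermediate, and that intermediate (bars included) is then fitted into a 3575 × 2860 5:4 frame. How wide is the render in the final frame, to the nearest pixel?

First fit — 1.18:1 into 603×402 spans the height: 474.36 × 402.00.
Second fit — the 3:2 canvas into 3575×2860 spans the width: 3575.00 × 2383.33 (×5.9287 from 603×402).
Applying the same ×5.9287: 474.36 → 2812.33.

2812 px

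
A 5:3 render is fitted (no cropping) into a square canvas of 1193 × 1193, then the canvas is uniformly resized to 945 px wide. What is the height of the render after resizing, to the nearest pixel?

At 1193×1193 the render is width-limited, so height = 1193 × 3/5 ≈ 715.80 px.
Resizing to 945 px wide multiplies everything by 0.7921: 715.80 → 567.00 px.

567 px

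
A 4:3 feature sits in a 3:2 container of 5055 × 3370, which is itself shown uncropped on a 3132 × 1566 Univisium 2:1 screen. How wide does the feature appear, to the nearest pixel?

Inside the 5055×3370 canvas the feature is height-limited at 4493.33 × 3370.00.
3:2 in 3132×1566: fills the height, so the intermediate becomes 2349.00 × 1566.00 — a scale of ×0.4647.
The feature scales with it: width 4493.33 × 0.4647 ≈ 2088.00.

2088 px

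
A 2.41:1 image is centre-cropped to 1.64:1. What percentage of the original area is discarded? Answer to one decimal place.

1.64:1 is narrower than 2.41:1, so the crop keeps the full height and trims the width.
Area ratio = (1.640)/(2.410) = 68.05%; the remaining 31.95% is cropped out.

32.0%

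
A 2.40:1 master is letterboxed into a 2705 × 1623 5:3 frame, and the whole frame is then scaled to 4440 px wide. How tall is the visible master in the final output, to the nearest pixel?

1850 px

In the 2705×1623 frame the master fills the width: height = 2705 / 2.400 ≈ 1127.08 px.
The frame scales by 4440/2705 = 1.6414; 1127.08 × 1.6414 ≈ 1850.00 px.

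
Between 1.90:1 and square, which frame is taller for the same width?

square

1.9 and square = 1; 1.9 > 1. The smaller width-to-height ratio is the taller frame.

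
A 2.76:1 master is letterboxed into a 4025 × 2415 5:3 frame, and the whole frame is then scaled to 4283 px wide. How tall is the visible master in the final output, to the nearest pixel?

1552 px

At 4025×2415 the master is width-limited, so height = 4025 / 2.760 ≈ 1458.33 px.
Resizing to 4283 px wide multiplies everything by 1.0641: 1458.33 → 1551.81 px.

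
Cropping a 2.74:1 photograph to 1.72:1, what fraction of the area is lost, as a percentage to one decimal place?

1.72:1 is narrower than 2.74:1, so the crop keeps the full height and trims the width.
Fraction kept = (1.720)/(2.740) ≈ 62.77%, so 37.23% is lost.

37.2%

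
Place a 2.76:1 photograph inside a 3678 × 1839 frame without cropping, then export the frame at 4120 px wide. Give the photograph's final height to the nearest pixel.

At 3678×1839 the photograph is width-limited, so height = 3678 / 2.760 ≈ 1332.61 px.
Scaling 3678 → 4120 is ×1.1202, so the height becomes 1332.61 × 1.1202 ≈ 1492.75 px.

1493 px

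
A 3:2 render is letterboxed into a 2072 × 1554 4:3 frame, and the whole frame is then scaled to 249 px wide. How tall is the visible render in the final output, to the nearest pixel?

166 px

At 2072×1554 the render is width-limited, so height = 2072 × 2/3 ≈ 1381.33 px.
The frame scales by 249/2072 = 0.1202; 1381.33 × 0.1202 ≈ 166.00 px.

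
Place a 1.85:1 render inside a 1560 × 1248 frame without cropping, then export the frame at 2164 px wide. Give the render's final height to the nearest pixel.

1170 px

In the 1560×1248 frame the render fills the width: height = 1560 / 1.850 ≈ 843.24 px.
The frame scales by 2164/1560 = 1.3872; 843.24 × 1.3872 ≈ 1169.73 px.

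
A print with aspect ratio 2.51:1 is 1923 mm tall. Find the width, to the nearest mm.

4827 mm

Width = 1923 × 2.510 = 4826.73.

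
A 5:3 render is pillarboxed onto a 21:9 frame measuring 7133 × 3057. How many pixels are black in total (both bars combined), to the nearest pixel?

6230166 pixels

5:3 (1.667) < 21:9 (2.333), so the render fills the height.
Content width = 3057 × 5/3 ≈ 5095.0000 px.
7133 − 5095.0000 = 2038.0000 px of bars.
Across the 3057-px span: 2038.0000 × 3057 ≈ 6230166 px.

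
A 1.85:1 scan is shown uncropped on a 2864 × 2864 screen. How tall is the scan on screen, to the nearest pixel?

1.85:1 is wider than square, so it spans the full width.
Content height = 2864 / 1.850 ≈ 1548.11 px.

1548 px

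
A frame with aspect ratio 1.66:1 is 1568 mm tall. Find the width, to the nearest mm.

Width = 1568 × 1.660 = 2602.88.

2603 mm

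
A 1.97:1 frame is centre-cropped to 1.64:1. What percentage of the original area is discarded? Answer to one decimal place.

1.64:1 is narrower than 1.97:1, so the crop keeps the full height and trims the width.
Area ratio = (1.640)/(1.970) = 83.25%; the remaining 16.75% is cropped out.

16.8%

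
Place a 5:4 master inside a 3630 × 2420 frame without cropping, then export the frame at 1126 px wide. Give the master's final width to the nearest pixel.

Fitted into 3630×2420, the master spans the height; its width is 2420 × 5/4 ≈ 3025.00 px.
The frame scales by 1126/3630 = 0.3102; 3025.00 × 0.3102 ≈ 938.33 px.

938 px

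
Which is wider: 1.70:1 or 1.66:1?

1.70:1

1.7 and 1.66; 1.7 > 1.66.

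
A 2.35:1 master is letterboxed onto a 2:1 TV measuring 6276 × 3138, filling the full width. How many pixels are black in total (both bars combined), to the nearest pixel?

The master is 6276 / 2.350 ≈ 2670.6383 px tall.
Black = 3138 − 2670.6383 = 467.3617 px.
Bar area = 467.3617 × 6276 ≈ 2933162 px.

2933162 pixels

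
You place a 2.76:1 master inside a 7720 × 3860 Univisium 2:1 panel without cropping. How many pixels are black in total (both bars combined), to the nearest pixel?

8205577 pixels

2.76:1 (2.760) > Univisium 2:1 (2.000), so the master fills the width.
Content height = 7720 / 2.760 ≈ 2797.1014 px.
Leftover height: 3860 − 2797.1014 = 1062.8986 px.
Bar area = 1062.8986 × 7720 ≈ 8205577 px.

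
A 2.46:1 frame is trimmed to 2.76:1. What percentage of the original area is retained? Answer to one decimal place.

89.1%

2.76:1 is wider than 2.46:1, so the crop keeps the full width and trims the height.
Area ratio = (2.460)/(2.760) = 89.13% retained.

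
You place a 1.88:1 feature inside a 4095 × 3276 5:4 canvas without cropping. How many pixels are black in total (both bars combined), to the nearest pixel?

1.88:1 is wider than 5:4, so it spans the full width.
The feature is 4095 / 1.880 ≈ 2178.1915 px tall.
Leftover height: 3276 − 2178.1915 = 1097.8085 px.
That's 1097.8085 × 4095 ≈ 4495526 black pixels.

4495526 pixels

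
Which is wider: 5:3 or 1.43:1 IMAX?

5:3

5:3 = 1.667 and 1.43; 1.667 > 1.43.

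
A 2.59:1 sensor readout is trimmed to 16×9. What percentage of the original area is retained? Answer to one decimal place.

68.6%

Going from 2.59:1 to 16×9 means cutting width while keeping height.
(1.778)/(2.590) ≈ 0.686 of the area survives.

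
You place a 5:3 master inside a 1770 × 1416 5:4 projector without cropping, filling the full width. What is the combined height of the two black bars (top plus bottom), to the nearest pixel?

354 px

The master is 1770 × 3/5 ≈ 1062.00 px tall.
Black = 1416 − 1062.00 = 354.00 px.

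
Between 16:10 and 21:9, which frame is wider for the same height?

21:9

16:10 = 1.6 and 21:9 = 2.333; 2.333 > 1.6.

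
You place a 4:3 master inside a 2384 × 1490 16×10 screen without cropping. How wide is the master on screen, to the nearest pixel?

1987 px

4:3 is narrower than 16×10, so it spans the full height.
Content width = 1490 × 4/3 ≈ 1986.67 px.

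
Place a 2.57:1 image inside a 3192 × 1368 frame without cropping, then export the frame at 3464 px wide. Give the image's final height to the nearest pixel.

At 3192×1368 the image is width-limited, so height = 3192 / 2.570 ≈ 1242.02 px.
Resizing to 3464 px wide multiplies everything by 1.0852: 1242.02 → 1347.86 px.

1348 px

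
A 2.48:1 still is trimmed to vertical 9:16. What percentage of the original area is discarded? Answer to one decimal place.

77.3%

vertical 9:16 is narrower than 2.48:1, so the crop keeps the full height and trims the width.
Fraction kept = (0.562)/(2.480) ≈ 22.68%, so 77.32% is lost.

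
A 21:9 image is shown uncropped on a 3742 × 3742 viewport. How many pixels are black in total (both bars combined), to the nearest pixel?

8001465 pixels

21:9 (2.333) > 1:1 (1.000), so the image fills the width.
That makes the image 1603.7143 px tall (3742 × 9/21).
Black = 3742 − 1603.7143 = 2138.2857 px.
That's 2138.2857 × 3742 ≈ 8001465 black pixels.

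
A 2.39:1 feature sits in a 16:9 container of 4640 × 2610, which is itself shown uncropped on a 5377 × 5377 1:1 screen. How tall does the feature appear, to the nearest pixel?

2250 px

Inside the 4640×2610 canvas the feature is width-limited at 4640.00 × 1941.42.
16:9 in 5377×5377: fills the width, so the intermediate becomes 5377.00 × 3024.56 — a scale of ×1.1588.
So the feature's height is 1941.42 × 1.1588 ≈ 2249.79.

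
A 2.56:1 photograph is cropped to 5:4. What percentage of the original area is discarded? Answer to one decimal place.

51.2%

The height stays; only width is cut (since 5:4 is narrower than 2.56:1).
Area ratio = (1.250)/(2.560) = 48.83%; the remaining 51.17% is cropped out.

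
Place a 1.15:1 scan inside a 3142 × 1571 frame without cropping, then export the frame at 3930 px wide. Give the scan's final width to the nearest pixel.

2260 px

In the 3142×1571 frame the scan fills the height: width = 1571 × 1.150 ≈ 1806.65 px.
Scaling 3142 → 3930 is ×1.2508, so the width becomes 1806.65 × 1.2508 ≈ 2259.75 px.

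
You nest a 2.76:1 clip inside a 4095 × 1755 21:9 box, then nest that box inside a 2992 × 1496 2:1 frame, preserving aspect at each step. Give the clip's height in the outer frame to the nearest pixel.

1084 px

Inside the 4095×1755 canvas the clip is width-limited at 4095.00 × 1483.70.
21:9 in 2992×1496: fills the width, so the intermediate becomes 2992.00 × 1282.29 — a scale of ×0.7306.
The clip scales with it: height 1483.70 × 0.7306 ≈ 1084.06.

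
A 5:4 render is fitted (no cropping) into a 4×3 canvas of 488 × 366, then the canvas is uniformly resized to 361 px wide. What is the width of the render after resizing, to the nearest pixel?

Fitted into 488×366, the render spans the height; its width is 366 × 5/4 ≈ 457.50 px.
Scaling 488 → 361 is ×0.7398, so the width becomes 457.50 × 0.7398 ≈ 338.44 px.

338 px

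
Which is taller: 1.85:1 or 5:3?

1.85 and 5:3 = 1.667; 1.85 > 1.667. The smaller width-to-height ratio is the taller frame.

5:3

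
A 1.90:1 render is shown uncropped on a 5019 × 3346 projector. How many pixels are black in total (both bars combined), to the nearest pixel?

1.90:1 (1.900) > 3:2 (1.500), so the render fills the width.
The render is 5019 / 1.900 ≈ 2641.5789 px tall.
3346 − 2641.5789 = 704.4211 px of bars.
That's 704.4211 × 5019 ≈ 3535489 black pixels.

3535489 pixels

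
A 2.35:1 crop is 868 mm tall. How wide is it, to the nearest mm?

2040 mm

At 2.35:1, 868 × 2.350 ≈ 2039.80.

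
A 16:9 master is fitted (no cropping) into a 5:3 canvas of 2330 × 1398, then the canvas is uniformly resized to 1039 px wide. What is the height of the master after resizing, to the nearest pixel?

584 px

In the 2330×1398 frame the master fills the width: height = 2330 × 9/16 ≈ 1310.62 px.
Scaling 2330 → 1039 is ×0.4459, so the height becomes 1310.62 × 0.4459 ≈ 584.44 px.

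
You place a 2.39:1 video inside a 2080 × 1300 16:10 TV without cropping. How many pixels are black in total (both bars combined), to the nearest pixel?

893791 pixels

2.39:1 is wider than 16:10, so it spans the full width.
The video is 2080 / 2.390 ≈ 870.2929 px tall.
Leftover height: 1300 − 870.2929 = 429.7071 px.
Bar area = 429.7071 × 2080 ≈ 893791 px.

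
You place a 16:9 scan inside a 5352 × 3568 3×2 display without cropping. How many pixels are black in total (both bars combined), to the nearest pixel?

Since 1.778 > 1.500, the scan is width-limited.
That makes the image 3010.5000 px tall (5352 × 9/16).
Leftover height: 3568 − 3010.5000 = 557.5000 px.
That's 557.5000 × 5352 ≈ 2983740 black pixels.

2983740 pixels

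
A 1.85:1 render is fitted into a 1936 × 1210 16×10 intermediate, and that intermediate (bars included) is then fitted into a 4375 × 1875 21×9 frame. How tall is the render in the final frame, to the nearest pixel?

Inside the 1936×1210 canvas the render is width-limited at 1936.00 × 1046.49.
16×10 in 4375×1875: fills the height, so the intermediate becomes 3000.00 × 1875.00 — a scale of ×1.5496.
The render scales with it: height 1046.49 × 1.5496 ≈ 1621.62.

1622 px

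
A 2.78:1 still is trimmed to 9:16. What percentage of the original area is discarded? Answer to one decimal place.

Going from 2.78:1 to 9:16 means cutting width while keeping height.
Area ratio = (0.562)/(2.780) = 20.23%; the remaining 79.77% is cropped out.

79.8%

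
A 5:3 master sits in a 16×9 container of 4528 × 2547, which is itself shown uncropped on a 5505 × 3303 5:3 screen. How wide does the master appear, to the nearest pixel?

Inside the 4528×2547 canvas the master is height-limited at 4245.00 × 2547.00.
The 16×9 canvas is width-limited in 5505×3303, giving 5505.00 × 3096.56; scale factor 1.2158.
So the master's width is 4245.00 × 1.2158 ≈ 5160.94.

5161 px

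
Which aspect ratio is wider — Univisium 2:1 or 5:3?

Univisium 2:1 = 2 and 5:3 = 1.667; 2 > 1.667.

Univisium 2:1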